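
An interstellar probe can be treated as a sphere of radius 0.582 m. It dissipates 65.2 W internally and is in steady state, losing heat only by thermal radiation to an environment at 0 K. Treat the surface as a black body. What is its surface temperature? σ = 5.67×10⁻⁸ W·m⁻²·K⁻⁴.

Steady state: internal power = radiated power, P = εσA T⁴.
Radiating area A = 4πr² = 4.257 m².
T⁴ = P/(εσA) = 65.2/(1.0·5.67×10⁻⁸·4.257) = 2.702×10⁸ K⁴.
T = (2.702×10⁸)^(1/4).

T ≈ 128 K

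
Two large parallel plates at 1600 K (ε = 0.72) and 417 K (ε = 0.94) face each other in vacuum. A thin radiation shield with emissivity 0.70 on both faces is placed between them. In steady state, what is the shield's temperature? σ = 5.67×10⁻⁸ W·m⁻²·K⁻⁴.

In steady state the net flux on the hot side equals that on the cold side.
σ(T₁⁴−T_s⁴)/D₁ = σ(T_s⁴−T₂⁴)/D₂, with D₁ = 1/ε₁+1/ε_s−1 = 1.817, D₂ = 1/ε_s+1/ε₂−1 = 1.492.
Solve for T_s⁴: T_s⁴ = (D₂·T₁⁴ + D₁·T₂⁴)/(D₁+D₂) = 2.972×10¹² K⁴.

T_s ≈ 1310 K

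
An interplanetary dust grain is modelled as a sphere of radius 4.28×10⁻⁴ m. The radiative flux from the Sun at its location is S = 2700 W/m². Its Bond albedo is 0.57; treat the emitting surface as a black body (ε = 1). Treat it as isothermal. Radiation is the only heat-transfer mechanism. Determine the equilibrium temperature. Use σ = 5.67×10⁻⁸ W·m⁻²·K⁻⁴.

At equilibrium, absorbed power = emitted power.
Absorbing cross-section = πr² = 5.755×10⁻⁷ m²; emitting surface = 4πr² = 2.302×10⁻⁶ m² (ratio 4).
(1−a)S·A_cross = εσ·A_surf·T⁴  ⇒  T⁴ = (1−a)S/(4σ).
T⁴ = 0.430·2700/(4·5.67×10⁻⁸) = 5.119×10⁹ K⁴.
T = (5.119×10⁹)^(1/4).

T ≈ 267 K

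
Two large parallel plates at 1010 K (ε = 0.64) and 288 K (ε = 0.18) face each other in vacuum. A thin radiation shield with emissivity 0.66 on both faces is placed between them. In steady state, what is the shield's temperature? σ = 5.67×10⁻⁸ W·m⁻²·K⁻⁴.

T_s ≈ 939 K

In steady state the net flux on the hot side equals that on the cold side.
σ(T₁⁴−T_s⁴)/D₁ = σ(T_s⁴−T₂⁴)/D₂, with D₁ = 1/ε₁+1/ε_s−1 = 2.078, D₂ = 1/ε_s+1/ε₂−1 = 6.071.
Solve for T_s⁴: T_s⁴ = (D₂·T₁⁴ + D₁·T₂⁴)/(D₁+D₂) = 7.770×10¹¹ K⁴.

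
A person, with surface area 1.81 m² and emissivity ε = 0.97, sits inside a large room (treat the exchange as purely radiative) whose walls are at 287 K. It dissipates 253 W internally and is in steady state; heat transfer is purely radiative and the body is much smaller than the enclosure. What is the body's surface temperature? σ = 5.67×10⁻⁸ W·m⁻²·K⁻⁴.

T ≈ 311 K

For a small grey body in a large enclosure, net radiated power = εσA(T⁴ − T_w⁴).
Steady state: P = εσA(T⁴ − T_w⁴) with A = 1.81 m².
T⁴ = P/(εσA) + T_w⁴ = 253/(0.97·5.67×10⁻⁸·1.810) + (287)⁴
    = 2.541×10⁹ + 6.785×10⁹ = 9.326×10⁹ K⁴.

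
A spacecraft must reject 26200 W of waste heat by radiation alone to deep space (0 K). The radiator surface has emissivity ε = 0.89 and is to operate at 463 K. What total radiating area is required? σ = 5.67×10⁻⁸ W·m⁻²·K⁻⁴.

P = εσA T⁴ ⇒ A = P/(εσT⁴).
T⁴ = 4.595×10¹⁰ K⁴.
A = 26200/(0.89 × 5.67×10⁻⁸ × 4.595×10¹⁰).

A ≈ 11.3 m²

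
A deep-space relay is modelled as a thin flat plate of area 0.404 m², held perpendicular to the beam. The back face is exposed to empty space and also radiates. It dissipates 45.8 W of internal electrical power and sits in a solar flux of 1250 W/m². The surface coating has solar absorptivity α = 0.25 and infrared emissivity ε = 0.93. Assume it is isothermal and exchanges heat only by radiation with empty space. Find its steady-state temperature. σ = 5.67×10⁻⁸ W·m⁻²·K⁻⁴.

T ≈ 252 K

At steady state, absorbed solar power + internal power = radiated power.
Absorbed: α·S·A_cross = 0.25·1250·0.4040 = 126.3 W (cross-section A).
Total input = 126.3 + 45.8 = 172.1 W.
Radiated: εσ·A_surf·T⁴ with A_surf = 2A = 0.8080 m².
T⁴ = 172.1/(0.93·5.67×10⁻⁸·0.8080) = 4.038×10⁹ K⁴.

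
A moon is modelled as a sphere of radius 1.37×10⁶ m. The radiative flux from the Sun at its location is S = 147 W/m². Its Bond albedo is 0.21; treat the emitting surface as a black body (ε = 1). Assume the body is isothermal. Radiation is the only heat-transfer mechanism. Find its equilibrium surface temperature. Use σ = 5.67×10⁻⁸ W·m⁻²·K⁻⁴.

T ≈ 150 K

At equilibrium, absorbed power = emitted power.
Absorbing cross-section = πr² = 5.896×10¹² m²; emitting surface = 4πr² = 2.359×10¹³ m² (ratio 4).
(1−a)S·A_cross = εσ·A_surf·T⁴  ⇒  T⁴ = (1−a)S/(4σ).
T⁴ = 0.790·147/(4·5.67×10⁻⁸) = 5.120×10⁸ K⁴.
T = (5.120×10⁸)^(1/4).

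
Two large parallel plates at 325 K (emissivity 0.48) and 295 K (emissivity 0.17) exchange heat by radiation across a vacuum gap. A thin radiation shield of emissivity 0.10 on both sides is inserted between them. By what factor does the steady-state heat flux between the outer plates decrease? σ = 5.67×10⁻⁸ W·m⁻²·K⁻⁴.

factor ≈ 3.73

Without shield: q₀ = σΔ(T⁴)/(1/ε₁+1/ε₂−1) with denominator 6.966.
With shield the two gaps are in series; the resistances add: (1/ε₁+1/ε_s−1)+(1/ε_s+1/ε₂−1) = 11.08+14.88 = 25.97.
Heat-flux ratio q₀/q = 25.97/6.966.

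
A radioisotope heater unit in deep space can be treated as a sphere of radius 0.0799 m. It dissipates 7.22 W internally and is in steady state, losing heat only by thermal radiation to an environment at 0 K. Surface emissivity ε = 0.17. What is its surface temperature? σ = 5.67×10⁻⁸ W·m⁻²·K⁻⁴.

T ≈ 311 K

Steady state: internal power = radiated power, P = εσA T⁴.
Radiating area A = 4πr² = 0.08022 m².
T⁴ = P/(εσA) = 7.22/(0.17·5.67×10⁻⁸·0.08022) = 9.337×10⁹ K⁴.
T = (9.337×10⁹)^(1/4).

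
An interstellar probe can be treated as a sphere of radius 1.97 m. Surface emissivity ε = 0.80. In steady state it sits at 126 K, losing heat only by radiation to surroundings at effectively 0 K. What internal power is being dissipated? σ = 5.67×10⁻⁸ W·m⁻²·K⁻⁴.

P ≈ 558 W

Steady state: P = εσA T⁴.
A = 4πr² = 48.77 m²; T⁴ = (126)⁴ = 2.520×10⁸ K⁴.
P = 0.80 × 5.67×10⁻⁸ × 48.77 × 2.520×10⁸.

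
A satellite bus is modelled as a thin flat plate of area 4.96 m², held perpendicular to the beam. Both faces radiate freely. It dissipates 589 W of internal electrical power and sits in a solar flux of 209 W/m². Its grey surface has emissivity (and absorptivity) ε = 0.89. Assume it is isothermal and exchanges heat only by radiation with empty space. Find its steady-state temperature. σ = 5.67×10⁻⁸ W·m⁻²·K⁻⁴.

T ≈ 234 K

At steady state, absorbed solar power + internal power = radiated power.
Absorbed: α·S·A_cross = 0.89·209·4.960 = 922.6 W (cross-section A).
Total input = 922.6 + 589 = 1512 W.
Radiated: εσ·A_surf·T⁴ with A_surf = 2A = 9.920 m².
T⁴ = 1512/(0.89·5.67×10⁻⁸·9.920) = 3.020×10⁹ K⁴.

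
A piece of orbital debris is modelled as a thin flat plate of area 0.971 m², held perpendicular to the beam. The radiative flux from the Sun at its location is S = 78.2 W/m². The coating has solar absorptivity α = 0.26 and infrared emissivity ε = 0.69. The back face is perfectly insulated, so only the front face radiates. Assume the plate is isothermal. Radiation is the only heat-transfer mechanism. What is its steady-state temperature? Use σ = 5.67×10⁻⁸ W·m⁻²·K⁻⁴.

At equilibrium, absorbed power = emitted power.
Absorbing cross-section = A = 0.9710 m²; emitting surface = A = 0.9710 m² (ratio 1).
αS·A_cross = εσ·A_surf·T⁴  ⇒  T⁴ = αS/(ε·1σ).
T⁴ = 0.260·78.2/(0.69·1·5.67×10⁻⁸) = 5.197×10⁸ K⁴.
T = (5.197×10⁸)^(1/4).

T ≈ 151 K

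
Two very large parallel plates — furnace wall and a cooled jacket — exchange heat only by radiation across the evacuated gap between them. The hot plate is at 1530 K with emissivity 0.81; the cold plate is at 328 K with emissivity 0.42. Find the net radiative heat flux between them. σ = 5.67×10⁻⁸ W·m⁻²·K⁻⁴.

For two infinite grey parallel plates, q = σ(T₁⁴ − T₂⁴)/(1/ε₁ + 1/ε₂ − 1).
T₁⁴ − T₂⁴ = 5.480×10¹² − 1.157×10¹⁰ = 5.468×10¹² K⁴.
1/ε₁ + 1/ε₂ − 1 = 1.235 + 2.381 − 1 = 2.616.
q = 5.67×10⁻⁸ × 5.468×10¹² / 2.616.

q ≈ 1.19×10⁵ W/m²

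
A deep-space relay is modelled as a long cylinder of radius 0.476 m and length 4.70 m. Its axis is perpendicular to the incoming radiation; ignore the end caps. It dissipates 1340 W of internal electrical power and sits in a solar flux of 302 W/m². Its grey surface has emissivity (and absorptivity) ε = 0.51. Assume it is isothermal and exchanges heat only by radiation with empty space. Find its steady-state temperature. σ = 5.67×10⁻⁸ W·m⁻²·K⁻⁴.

T ≈ 266 K

At steady state, absorbed solar power + internal power = radiated power.
Absorbed: α·S·A_cross = 0.51·302·4.474 = 689.1 W (cross-section 2rL).
Total input = 689.1 + 1340 = 2029 W.
Radiated: εσ·A_surf·T⁴ with A_surf = 2πrL = 14.06 m².
T⁴ = 2029/(0.51·5.67×10⁻⁸·14.06) = 4.992×10⁹ K⁴.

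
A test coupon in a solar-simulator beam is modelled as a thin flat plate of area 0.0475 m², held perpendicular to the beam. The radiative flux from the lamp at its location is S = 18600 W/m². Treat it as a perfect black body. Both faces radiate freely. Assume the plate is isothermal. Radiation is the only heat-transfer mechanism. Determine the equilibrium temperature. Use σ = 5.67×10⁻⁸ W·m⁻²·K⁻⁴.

T ≈ 636 K

At equilibrium, absorbed power = emitted power.
Absorbing cross-section = A = 0.04750 m²; emitting surface = 2A = 0.09500 m² (ratio 2).
S·A_cross = εσ·A_surf·T⁴  ⇒  T⁴ = S/(2σ).
T⁴ = 1.00·18600/(2·5.67×10⁻⁸) = 1.640×10¹¹ K⁴.
T = (1.640×10¹¹)^(1/4).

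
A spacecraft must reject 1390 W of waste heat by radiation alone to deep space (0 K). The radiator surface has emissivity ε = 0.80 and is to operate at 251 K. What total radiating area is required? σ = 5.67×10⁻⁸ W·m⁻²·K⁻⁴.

P = εσA T⁴ ⇒ A = P/(εσT⁴).
T⁴ = 3.969×10⁹ K⁴.
A = 1390/(0.80 × 5.67×10⁻⁸ × 3.969×10⁹).

A ≈ 7.72 m²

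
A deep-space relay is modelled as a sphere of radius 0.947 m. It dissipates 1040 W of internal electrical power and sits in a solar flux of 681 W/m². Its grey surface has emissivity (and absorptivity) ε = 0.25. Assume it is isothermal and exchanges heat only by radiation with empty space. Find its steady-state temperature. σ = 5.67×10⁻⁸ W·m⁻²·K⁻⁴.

T ≈ 312 K

At steady state, absorbed solar power + internal power = radiated power.
Absorbed: α·S·A_cross = 0.25·681·2.817 = 479.7 W (cross-section πr²).
Total input = 479.7 + 1040 = 1520 W.
Radiated: εσ·A_surf·T⁴ with A_surf = 4πr² = 11.27 m².
T⁴ = 1520/(0.25·5.67×10⁻⁸·11.27) = 9.513×10⁹ K⁴.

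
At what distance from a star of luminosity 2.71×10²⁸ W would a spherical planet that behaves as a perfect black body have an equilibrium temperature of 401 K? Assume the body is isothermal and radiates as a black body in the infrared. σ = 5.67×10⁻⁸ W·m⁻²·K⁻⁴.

d ≈ 6.06×10¹¹ m

For an isothermal black-emitting sphere, (1−a)S·πr² = σ·4πr²·T⁴ ⇒ S = 4σT⁴/(1−a).
S = 4·5.67×10⁻⁸·(401)⁴/1.00 = 5864 W/m².
Flux falls as S = L/(4πd²), so d = √(L/(4πS)) = √(2.71×10²⁸/(4π·5864)).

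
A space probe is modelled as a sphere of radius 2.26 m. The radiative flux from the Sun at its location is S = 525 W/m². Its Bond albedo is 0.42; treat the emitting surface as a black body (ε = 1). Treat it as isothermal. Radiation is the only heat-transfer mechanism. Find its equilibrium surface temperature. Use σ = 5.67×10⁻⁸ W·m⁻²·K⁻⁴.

At equilibrium, absorbed power = emitted power.
Absorbing cross-section = πr² = 16.05 m²; emitting surface = 4πr² = 64.18 m² (ratio 4).
(1−a)S·A_cross = εσ·A_surf·T⁴  ⇒  T⁴ = (1−a)S/(4σ).
T⁴ = 0.580·525/(4·5.67×10⁻⁸) = 1.343×10⁹ K⁴.
T = (1.343×10⁹)^(1/4).

T ≈ 191 K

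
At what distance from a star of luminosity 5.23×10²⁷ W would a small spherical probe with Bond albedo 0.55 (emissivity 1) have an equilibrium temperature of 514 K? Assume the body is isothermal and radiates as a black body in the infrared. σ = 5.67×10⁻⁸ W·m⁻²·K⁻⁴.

For an isothermal black-emitting sphere, (1−a)S·πr² = σ·4πr²·T⁴ ⇒ S = 4σT⁴/(1−a).
S = 4·5.67×10⁻⁸·(514)⁴/0.450 = 35180 W/m².
Flux falls as S = L/(4πd²), so d = √(L/(4πS)) = √(5.23×10²⁷/(4π·35180)).

d ≈ 1.09×10¹¹ m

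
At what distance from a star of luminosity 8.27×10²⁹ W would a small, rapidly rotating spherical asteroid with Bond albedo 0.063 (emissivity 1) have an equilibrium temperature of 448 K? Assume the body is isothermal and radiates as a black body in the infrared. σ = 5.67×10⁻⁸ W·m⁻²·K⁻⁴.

d ≈ 2.60×10¹² m

For an isothermal black-emitting sphere, (1−a)S·πr² = σ·4πr²·T⁴ ⇒ S = 4σT⁴/(1−a).
S = 4·5.67×10⁻⁸·(448)⁴/0.937 = 9750 W/m².
Flux falls as S = L/(4πd²), so d = √(L/(4πS)) = √(8.27×10²⁹/(4π·9750)).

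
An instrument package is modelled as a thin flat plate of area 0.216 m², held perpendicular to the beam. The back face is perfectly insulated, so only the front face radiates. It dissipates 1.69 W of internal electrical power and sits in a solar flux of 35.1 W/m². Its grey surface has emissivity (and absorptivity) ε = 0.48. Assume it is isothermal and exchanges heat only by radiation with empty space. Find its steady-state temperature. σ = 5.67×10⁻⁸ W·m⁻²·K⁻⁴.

T ≈ 174 K

At steady state, absorbed solar power + internal power = radiated power.
Absorbed: α·S·A_cross = 0.48·35.1·0.2160 = 3.639 W (cross-section A).
Total input = 3.639 + 1.69 = 5.329 W.
Radiated: εσ·A_surf·T⁴ with A_surf = A = 0.2160 m².
T⁴ = 5.329/(0.48·5.67×10⁻⁸·0.2160) = 9.065×10⁸ K⁴.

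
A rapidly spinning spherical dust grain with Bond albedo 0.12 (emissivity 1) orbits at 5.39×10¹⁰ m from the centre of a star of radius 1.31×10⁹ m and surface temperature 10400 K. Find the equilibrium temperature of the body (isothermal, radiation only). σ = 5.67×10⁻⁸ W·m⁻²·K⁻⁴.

The star's surface emits σT_*⁴; at distance d the flux is S = σT_*⁴(R_*/d)².
S = 5.67×10⁻⁸·(10400)⁴·(1.31×10⁹/5.39×10¹⁰)² = 3.918×10⁵ W/m².
For an isothermal sphere T⁴ = (1−a)S/(4σ) = 1.520×10¹² K⁴.

T ≈ 1110 K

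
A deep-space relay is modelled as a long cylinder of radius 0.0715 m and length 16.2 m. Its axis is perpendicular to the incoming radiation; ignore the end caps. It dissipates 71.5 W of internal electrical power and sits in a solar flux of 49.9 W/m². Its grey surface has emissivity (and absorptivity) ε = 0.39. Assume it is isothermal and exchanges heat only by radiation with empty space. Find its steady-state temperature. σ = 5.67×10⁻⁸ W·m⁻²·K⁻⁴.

T ≈ 164 K

At steady state, absorbed solar power + internal power = radiated power.
Absorbed: α·S·A_cross = 0.39·49.9·2.317 = 45.08 W (cross-section 2rL).
Total input = 45.08 + 71.5 = 116.6 W.
Radiated: εσ·A_surf·T⁴ with A_surf = 2πrL = 7.278 m².
T⁴ = 116.6/(0.39·5.67×10⁻⁸·7.278) = 7.244×10⁸ K⁴.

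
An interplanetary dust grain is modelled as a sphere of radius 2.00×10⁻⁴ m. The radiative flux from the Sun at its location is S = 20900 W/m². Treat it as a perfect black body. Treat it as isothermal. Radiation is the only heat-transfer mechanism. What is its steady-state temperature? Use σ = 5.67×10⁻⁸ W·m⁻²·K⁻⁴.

At equilibrium, absorbed power = emitted power.
Absorbing cross-section = πr² = 1.257×10⁻⁷ m²; emitting surface = 4πr² = 5.027×10⁻⁷ m² (ratio 4).
S·A_cross = εσ·A_surf·T⁴  ⇒  T⁴ = S/(4σ).
T⁴ = 1.00·20900/(4·5.67×10⁻⁸) = 9.215×10¹⁰ K⁴.
T = (9.215×10¹⁰)^(1/4).

T ≈ 551 K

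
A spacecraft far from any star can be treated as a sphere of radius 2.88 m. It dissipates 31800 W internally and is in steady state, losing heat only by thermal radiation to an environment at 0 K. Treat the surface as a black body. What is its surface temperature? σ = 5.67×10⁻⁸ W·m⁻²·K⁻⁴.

Steady state: internal power = radiated power, P = εσA T⁴.
Radiating area A = 4πr² = 104.2 m².
T⁴ = P/(εσA) = 31800/(1.0·5.67×10⁻⁸·104.2) = 5.381×10⁹ K⁴.
T = (5.381×10⁹)^(1/4).

T ≈ 271 K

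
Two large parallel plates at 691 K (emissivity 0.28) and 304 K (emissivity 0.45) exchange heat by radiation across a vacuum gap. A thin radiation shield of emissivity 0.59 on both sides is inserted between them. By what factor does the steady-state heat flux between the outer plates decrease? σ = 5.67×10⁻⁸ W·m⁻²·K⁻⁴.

factor ≈ 1.50

Without shield: q₀ = σΔ(T⁴)/(1/ε₁+1/ε₂−1) with denominator 4.794.
With shield the two gaps are in series; the resistances add: (1/ε₁+1/ε_s−1)+(1/ε_s+1/ε₂−1) = 4.266+2.917 = 7.183.
Heat-flux ratio q₀/q = 7.183/4.794.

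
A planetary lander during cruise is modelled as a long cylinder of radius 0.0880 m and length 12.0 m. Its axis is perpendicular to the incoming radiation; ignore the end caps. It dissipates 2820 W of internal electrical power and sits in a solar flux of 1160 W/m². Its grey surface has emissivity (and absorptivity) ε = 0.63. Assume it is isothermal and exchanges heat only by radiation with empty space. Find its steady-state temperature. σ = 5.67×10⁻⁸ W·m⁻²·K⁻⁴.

T ≈ 368 K

At steady state, absorbed solar power + internal power = radiated power.
Absorbed: α·S·A_cross = 0.63·1160·2.112 = 1543 W (cross-section 2rL).
Total input = 1543 + 2820 = 4363 W.
Radiated: εσ·A_surf·T⁴ with A_surf = 2πrL = 6.635 m².
T⁴ = 4363/(0.63·5.67×10⁻⁸·6.635) = 1.841×10¹⁰ K⁴.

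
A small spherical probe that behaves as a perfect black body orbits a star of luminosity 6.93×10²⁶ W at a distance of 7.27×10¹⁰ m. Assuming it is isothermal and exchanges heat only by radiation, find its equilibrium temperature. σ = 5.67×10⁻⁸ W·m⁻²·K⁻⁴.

T ≈ 463 K

First find the stellar flux at distance d: S = L/(4πd²) = 6.93×10²⁶/(4π·(7.27×10¹⁰)²) = 10430 W/m².
For an isothermal sphere, absorbed (1−a)S·πr² = emitted σ·4πr²·T⁴, so T⁴ = (1−a)S/(4σ).
T⁴ = 1.00·10430/(4·5.67×10⁻⁸) = 4.601×10¹⁰ K⁴.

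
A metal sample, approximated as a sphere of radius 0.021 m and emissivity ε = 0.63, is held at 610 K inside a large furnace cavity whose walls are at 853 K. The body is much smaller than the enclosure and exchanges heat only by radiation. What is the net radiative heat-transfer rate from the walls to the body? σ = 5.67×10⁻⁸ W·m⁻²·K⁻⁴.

For a small grey body in a large enclosure: P_net = εσA(T_body⁴ − T_wall⁴).
A = 4πr² = 0.005542 m²; T_body⁴ − T_wall⁴ = 1.385×10¹¹ − 5.294×10¹¹ = -3.910×10¹¹ K⁴.
|P_net| = 0.63·5.67×10⁻⁸·0.005542·3.910×10¹¹.

P_net ≈ 77.4 W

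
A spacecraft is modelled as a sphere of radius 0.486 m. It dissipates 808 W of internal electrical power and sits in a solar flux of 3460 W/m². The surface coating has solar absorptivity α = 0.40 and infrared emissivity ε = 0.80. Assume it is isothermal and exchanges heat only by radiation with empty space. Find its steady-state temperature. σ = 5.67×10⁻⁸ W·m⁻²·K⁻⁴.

T ≈ 342 K

At steady state, absorbed solar power + internal power = radiated power.
Absorbed: α·S·A_cross = 0.40·3460·0.7420 = 1027 W (cross-section πr²).
Total input = 1027 + 808 = 1835 W.
Radiated: εσ·A_surf·T⁴ with A_surf = 4πr² = 2.968 m².
T⁴ = 1835/(0.80·5.67×10⁻⁸·2.968) = 1.363×10¹⁰ K⁴.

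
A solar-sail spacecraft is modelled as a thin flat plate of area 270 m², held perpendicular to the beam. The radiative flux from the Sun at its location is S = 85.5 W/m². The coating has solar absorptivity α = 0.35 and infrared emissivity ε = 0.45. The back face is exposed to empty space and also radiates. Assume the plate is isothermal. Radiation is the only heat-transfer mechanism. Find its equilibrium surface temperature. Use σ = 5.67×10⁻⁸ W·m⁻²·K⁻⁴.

T ≈ 156 K

At equilibrium, absorbed power = emitted power.
Absorbing cross-section = A = 270.0 m²; emitting surface = 2A = 540.0 m² (ratio 2).
αS·A_cross = εσ·A_surf·T⁴  ⇒  T⁴ = αS/(ε·2σ).
T⁴ = 0.350·85.5/(0.45·2·5.67×10⁻⁸) = 5.864×10⁸ K⁴.
T = (5.864×10⁸)^(1/4).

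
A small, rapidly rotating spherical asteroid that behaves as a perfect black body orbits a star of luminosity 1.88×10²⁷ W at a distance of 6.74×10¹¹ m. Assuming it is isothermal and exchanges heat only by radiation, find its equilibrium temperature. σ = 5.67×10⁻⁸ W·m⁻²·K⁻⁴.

T ≈ 195 K

First find the stellar flux at distance d: S = L/(4πd²) = 1.88×10²⁷/(4π·(6.74×10¹¹)²) = 329.3 W/m².
For an isothermal sphere, absorbed (1−a)S·πr² = emitted σ·4πr²·T⁴, so T⁴ = (1−a)S/(4σ).
T⁴ = 1.00·329.3/(4·5.67×10⁻⁸) = 1.452×10⁹ K⁴.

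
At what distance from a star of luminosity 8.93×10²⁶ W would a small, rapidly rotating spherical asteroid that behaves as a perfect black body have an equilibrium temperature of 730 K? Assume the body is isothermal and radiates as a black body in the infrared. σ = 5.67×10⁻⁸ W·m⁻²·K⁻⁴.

For an isothermal black-emitting sphere, (1−a)S·πr² = σ·4πr²·T⁴ ⇒ S = 4σT⁴/(1−a).
S = 4·5.67×10⁻⁸·(730)⁴/1.00 = 64410 W/m².
Flux falls as S = L/(4πd²), so d = √(L/(4πS)) = √(8.93×10²⁶/(4π·64410)).

d ≈ 3.32×10¹⁰ m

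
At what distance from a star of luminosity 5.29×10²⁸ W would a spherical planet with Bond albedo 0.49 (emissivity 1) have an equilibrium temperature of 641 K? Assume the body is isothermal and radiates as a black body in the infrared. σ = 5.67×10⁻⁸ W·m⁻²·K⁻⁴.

For an isothermal black-emitting sphere, (1−a)S·πr² = σ·4πr²·T⁴ ⇒ S = 4σT⁴/(1−a).
S = 4·5.67×10⁻⁸·(641)⁴/0.510 = 75080 W/m².
Flux falls as S = L/(4πd²), so d = √(L/(4πS)) = √(5.29×10²⁸/(4π·75080)).

d ≈ 2.37×10¹¹ m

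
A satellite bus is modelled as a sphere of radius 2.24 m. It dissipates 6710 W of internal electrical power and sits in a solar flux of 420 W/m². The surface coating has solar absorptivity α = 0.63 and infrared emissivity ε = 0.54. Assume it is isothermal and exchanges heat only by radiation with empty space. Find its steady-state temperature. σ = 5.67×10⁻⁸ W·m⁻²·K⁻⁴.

At steady state, absorbed solar power + internal power = radiated power.
Absorbed: α·S·A_cross = 0.63·420·15.76 = 4171 W (cross-section πr²).
Total input = 4171 + 6710 = 10880 W.
Radiated: εσ·A_surf·T⁴ with A_surf = 4πr² = 63.05 m².
T⁴ = 10880/(0.54·5.67×10⁻⁸·63.05) = 5.636×10⁹ K⁴.

T ≈ 274 K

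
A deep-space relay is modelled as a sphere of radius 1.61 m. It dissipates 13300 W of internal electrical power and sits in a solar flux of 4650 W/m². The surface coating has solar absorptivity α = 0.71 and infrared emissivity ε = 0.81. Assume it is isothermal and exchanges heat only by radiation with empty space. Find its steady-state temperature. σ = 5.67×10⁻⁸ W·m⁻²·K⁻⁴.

At steady state, absorbed solar power + internal power = radiated power.
Absorbed: α·S·A_cross = 0.71·4650·8.143 = 26890 W (cross-section πr²).
Total input = 26890 + 13300 = 40190 W.
Radiated: εσ·A_surf·T⁴ with A_surf = 4πr² = 32.57 m².
T⁴ = 40190/(0.81·5.67×10⁻⁸·32.57) = 2.686×10¹⁰ K⁴.

T ≈ 405 K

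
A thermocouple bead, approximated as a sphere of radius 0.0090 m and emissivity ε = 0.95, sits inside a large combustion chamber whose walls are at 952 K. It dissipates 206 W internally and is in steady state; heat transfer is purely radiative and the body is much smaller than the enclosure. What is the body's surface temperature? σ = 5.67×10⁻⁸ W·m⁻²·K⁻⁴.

For a small grey body in a large enclosure, net radiated power = εσA(T⁴ − T_w⁴).
Steady state: P = εσA(T⁴ − T_w⁴) with A = 4πr² = 0.001018 m².
T⁴ = P/(εσA) + T_w⁴ = 206/(0.95·5.67×10⁻⁸·0.001018) + (952)⁴
    = 3.757×10¹² + 8.214×10¹¹ = 4.579×10¹² K⁴.

T ≈ 1460 K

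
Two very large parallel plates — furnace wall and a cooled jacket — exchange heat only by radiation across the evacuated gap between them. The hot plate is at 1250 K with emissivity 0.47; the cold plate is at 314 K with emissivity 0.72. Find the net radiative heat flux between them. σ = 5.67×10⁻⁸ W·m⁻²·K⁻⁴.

For two infinite grey parallel plates, q = σ(T₁⁴ − T₂⁴)/(1/ε₁ + 1/ε₂ − 1).
T₁⁴ − T₂⁴ = 2.441×10¹² − 9.721×10⁹ = 2.432×10¹² K⁴.
1/ε₁ + 1/ε₂ − 1 = 2.128 + 1.389 − 1 = 2.517.
q = 5.67×10⁻⁸ × 2.432×10¹² / 2.517.

q ≈ 54800 W/m²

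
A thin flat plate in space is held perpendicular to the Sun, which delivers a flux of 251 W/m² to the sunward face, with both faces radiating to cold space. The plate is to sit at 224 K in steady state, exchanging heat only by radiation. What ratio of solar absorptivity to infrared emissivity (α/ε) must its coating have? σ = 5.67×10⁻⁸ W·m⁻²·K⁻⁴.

α/ε ≈ 1.14

Balance: αS·A = εσ·2A·T⁴ ⇒ α/ε = 2σT⁴/S.
α/ε = 2·5.67×10⁻⁸·(224)⁴/251 = 2·5.67×10⁻⁸·2.518×10⁹/251.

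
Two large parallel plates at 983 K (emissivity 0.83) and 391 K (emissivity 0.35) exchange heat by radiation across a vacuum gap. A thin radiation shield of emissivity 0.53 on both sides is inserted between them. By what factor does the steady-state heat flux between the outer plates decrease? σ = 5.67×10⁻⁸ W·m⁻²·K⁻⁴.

factor ≈ 1.91

Without shield: q₀ = σΔ(T⁴)/(1/ε₁+1/ε₂−1) with denominator 3.062.
With shield the two gaps are in series; the resistances add: (1/ε₁+1/ε_s−1)+(1/ε_s+1/ε₂−1) = 2.092+3.744 = 5.836.
Heat-flux ratio q₀/q = 5.836/3.062.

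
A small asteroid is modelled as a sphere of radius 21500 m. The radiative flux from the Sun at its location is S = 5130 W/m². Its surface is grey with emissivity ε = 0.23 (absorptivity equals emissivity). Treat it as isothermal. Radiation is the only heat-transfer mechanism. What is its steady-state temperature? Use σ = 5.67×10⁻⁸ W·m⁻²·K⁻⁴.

At equilibrium, absorbed power = emitted power.
Absorbing cross-section = πr² = 1.452×10⁹ m²; emitting surface = 4πr² = 5.809×10⁹ m² (ratio 4).
εS·A_cross = εσ·A_surf·T⁴  ⇒  T⁴ = S/(4σ)   (ε cancels).
T⁴ = 5130/(4·5.67×10⁻⁸) = 2.262×10¹⁰ K⁴.
T = (2.262×10¹⁰)^(1/4).

T ≈ 388 K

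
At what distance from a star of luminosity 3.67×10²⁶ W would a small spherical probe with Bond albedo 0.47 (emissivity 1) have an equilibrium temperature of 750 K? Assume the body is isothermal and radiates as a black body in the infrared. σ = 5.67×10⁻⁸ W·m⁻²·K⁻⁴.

For an isothermal black-emitting sphere, (1−a)S·πr² = σ·4πr²·T⁴ ⇒ S = 4σT⁴/(1−a).
S = 4·5.67×10⁻⁸·(750)⁴/0.530 = 1.354×10⁵ W/m².
Flux falls as S = L/(4πd²), so d = √(L/(4πS)) = √(3.67×10²⁶/(4π·1.354×10⁵)).

d ≈ 1.47×10¹⁰ m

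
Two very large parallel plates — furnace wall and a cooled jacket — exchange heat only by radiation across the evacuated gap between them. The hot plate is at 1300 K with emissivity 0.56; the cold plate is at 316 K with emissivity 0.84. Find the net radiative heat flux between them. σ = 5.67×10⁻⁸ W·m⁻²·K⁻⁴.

For two infinite grey parallel plates, q = σ(T₁⁴ − T₂⁴)/(1/ε₁ + 1/ε₂ − 1).
T₁⁴ − T₂⁴ = 2.856×10¹² − 9.971×10⁹ = 2.846×10¹² K⁴.
1/ε₁ + 1/ε₂ − 1 = 1.786 + 1.190 − 1 = 1.976.
q = 5.67×10⁻⁸ × 2.846×10¹² / 1.976.

q ≈ 81700 W/m²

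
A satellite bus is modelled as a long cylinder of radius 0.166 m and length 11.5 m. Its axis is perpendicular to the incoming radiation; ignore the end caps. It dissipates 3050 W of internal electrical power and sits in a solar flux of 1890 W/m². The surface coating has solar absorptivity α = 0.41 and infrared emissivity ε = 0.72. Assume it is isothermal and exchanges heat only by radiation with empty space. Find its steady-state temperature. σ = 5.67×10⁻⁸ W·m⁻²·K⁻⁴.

T ≈ 333 K

At steady state, absorbed solar power + internal power = radiated power.
Absorbed: α·S·A_cross = 0.41·1890·3.818 = 2959 W (cross-section 2rL).
Total input = 2959 + 3050 = 6009 W.
Radiated: εσ·A_surf·T⁴ with A_surf = 2πrL = 11.99 m².
T⁴ = 6009/(0.72·5.67×10⁻⁸·11.99) = 1.227×10¹⁰ K⁴.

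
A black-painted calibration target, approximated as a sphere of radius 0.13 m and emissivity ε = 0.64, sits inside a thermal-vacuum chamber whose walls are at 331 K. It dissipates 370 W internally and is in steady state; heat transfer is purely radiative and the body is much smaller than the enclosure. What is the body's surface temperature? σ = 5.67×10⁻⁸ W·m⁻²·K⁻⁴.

T ≈ 495 K

For a small grey body in a large enclosure, net radiated power = εσA(T⁴ − T_w⁴).
Steady state: P = εσA(T⁴ − T_w⁴) with A = 4πr² = 0.2124 m².
T⁴ = P/(εσA) + T_w⁴ = 370/(0.64·5.67×10⁻⁸·0.2124) + (331)⁴
    = 4.801×10¹⁰ + 1.200×10¹⁰ = 6.001×10¹⁰ K⁴.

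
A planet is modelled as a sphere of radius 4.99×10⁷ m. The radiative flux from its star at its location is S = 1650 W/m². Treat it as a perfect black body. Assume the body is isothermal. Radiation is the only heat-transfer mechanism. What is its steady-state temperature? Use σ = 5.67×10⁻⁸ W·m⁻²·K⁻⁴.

T ≈ 292 K

At equilibrium, absorbed power = emitted power.
Absorbing cross-section = πr² = 7.823×10¹⁵ m²; emitting surface = 4πr² = 3.129×10¹⁶ m² (ratio 4).
S·A_cross = εσ·A_surf·T⁴  ⇒  T⁴ = S/(4σ).
T⁴ = 1.00·1650/(4·5.67×10⁻⁸) = 7.275×10⁹ K⁴.
T = (7.275×10⁹)^(1/4).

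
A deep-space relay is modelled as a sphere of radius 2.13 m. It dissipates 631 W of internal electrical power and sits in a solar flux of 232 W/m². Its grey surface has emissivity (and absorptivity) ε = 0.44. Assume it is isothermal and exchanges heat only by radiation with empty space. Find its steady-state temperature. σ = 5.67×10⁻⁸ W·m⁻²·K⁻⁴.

At steady state, absorbed solar power + internal power = radiated power.
Absorbed: α·S·A_cross = 0.44·232·14.25 = 1455 W (cross-section πr²).
Total input = 1455 + 631 = 2086 W.
Radiated: εσ·A_surf·T⁴ with A_surf = 4πr² = 57.01 m².
T⁴ = 2086/(0.44·5.67×10⁻⁸·57.01) = 1.467×10⁹ K⁴.

T ≈ 196 K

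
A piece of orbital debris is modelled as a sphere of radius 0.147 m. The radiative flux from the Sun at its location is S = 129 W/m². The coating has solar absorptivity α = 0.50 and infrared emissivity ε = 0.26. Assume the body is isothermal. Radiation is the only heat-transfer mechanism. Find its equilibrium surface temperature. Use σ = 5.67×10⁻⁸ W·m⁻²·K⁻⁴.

T ≈ 182 K

At equilibrium, absorbed power = emitted power.
Absorbing cross-section = πr² = 0.06789 m²; emitting surface = 4πr² = 0.2715 m² (ratio 4).
αS·A_cross = εσ·A_surf·T⁴  ⇒  T⁴ = αS/(ε·4σ).
T⁴ = 0.500·129/(0.26·4·5.67×10⁻⁸) = 1.094×10⁹ K⁴.
T = (1.094×10⁹)^(1/4).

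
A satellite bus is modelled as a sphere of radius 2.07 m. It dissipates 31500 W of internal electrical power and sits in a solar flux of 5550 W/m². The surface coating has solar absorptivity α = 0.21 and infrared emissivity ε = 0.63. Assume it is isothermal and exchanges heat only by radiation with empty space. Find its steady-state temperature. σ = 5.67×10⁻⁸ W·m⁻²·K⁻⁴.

At steady state, absorbed solar power + internal power = radiated power.
Absorbed: α·S·A_cross = 0.21·5550·13.46 = 15690 W (cross-section πr²).
Total input = 15690 + 31500 = 47190 W.
Radiated: εσ·A_surf·T⁴ with A_surf = 4πr² = 53.85 m².
T⁴ = 47190/(0.63·5.67×10⁻⁸·53.85) = 2.453×10¹⁰ K⁴.

T ≈ 396 K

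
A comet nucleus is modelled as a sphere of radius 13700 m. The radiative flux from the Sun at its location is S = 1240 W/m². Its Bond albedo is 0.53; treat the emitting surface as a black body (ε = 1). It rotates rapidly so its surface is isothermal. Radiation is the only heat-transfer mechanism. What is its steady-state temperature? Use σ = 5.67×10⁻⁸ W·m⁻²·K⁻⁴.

At equilibrium, absorbed power = emitted power.
Absorbing cross-section = πr² = 5.896×10⁸ m²; emitting surface = 4πr² = 2.359×10⁹ m² (ratio 4).
(1−a)S·A_cross = εσ·A_surf·T⁴  ⇒  T⁴ = (1−a)S/(4σ).
T⁴ = 0.470·1240/(4·5.67×10⁻⁸) = 2.570×10⁹ K⁴.
T = (2.570×10⁹)^(1/4).

T ≈ 225 K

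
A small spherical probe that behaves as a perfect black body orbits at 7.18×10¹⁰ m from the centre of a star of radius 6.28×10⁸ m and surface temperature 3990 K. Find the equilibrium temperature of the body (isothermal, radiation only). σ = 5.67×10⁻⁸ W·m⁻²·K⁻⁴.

T ≈ 264 K

The star's surface emits σT_*⁴; at distance d the flux is S = σT_*⁴(R_*/d)².
S = 5.67×10⁻⁸·(3990)⁴·(6.28×10⁸/7.18×10¹⁰)² = 1099 W/m².
For an isothermal sphere T⁴ = (1−a)S/(4σ) = 4.847×10⁹ K⁴.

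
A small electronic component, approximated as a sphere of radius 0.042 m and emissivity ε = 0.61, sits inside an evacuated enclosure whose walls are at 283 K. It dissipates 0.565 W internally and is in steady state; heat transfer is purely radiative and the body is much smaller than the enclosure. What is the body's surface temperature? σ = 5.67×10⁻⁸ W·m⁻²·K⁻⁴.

T ≈ 291 K

For a small grey body in a large enclosure, net radiated power = εσA(T⁴ − T_w⁴).
Steady state: P = εσA(T⁴ − T_w⁴) with A = 4πr² = 0.02217 m².
T⁴ = P/(εσA) + T_w⁴ = 0.565/(0.61·5.67×10⁻⁸·0.02217) + (283)⁴
    = 7.369×10⁸ + 6.414×10⁹ = 7.151×10⁹ K⁴.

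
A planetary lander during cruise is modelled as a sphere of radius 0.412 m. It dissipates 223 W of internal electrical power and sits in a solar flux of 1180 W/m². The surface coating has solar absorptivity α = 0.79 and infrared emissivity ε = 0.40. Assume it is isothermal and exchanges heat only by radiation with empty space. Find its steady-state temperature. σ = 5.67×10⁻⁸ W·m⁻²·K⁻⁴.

At steady state, absorbed solar power + internal power = radiated power.
Absorbed: α·S·A_cross = 0.79·1180·0.5333 = 497.1 W (cross-section πr²).
Total input = 497.1 + 223 = 720.1 W.
Radiated: εσ·A_surf·T⁴ with A_surf = 4πr² = 2.133 m².
T⁴ = 720.1/(0.40·5.67×10⁻⁸·2.133) = 1.489×10¹⁰ K⁴.

T ≈ 349 K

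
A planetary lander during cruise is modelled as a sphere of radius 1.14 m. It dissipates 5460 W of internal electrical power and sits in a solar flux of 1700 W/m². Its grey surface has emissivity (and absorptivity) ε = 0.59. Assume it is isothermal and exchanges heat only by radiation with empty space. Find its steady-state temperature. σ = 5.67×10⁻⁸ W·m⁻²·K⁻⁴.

T ≈ 364 K

At steady state, absorbed solar power + internal power = radiated power.
Absorbed: α·S·A_cross = 0.59·1700·4.083 = 4095 W (cross-section πr²).
Total input = 4095 + 5460 = 9555 W.
Radiated: εσ·A_surf·T⁴ with A_surf = 4πr² = 16.33 m².
T⁴ = 9555/(0.59·5.67×10⁻⁸·16.33) = 1.749×10¹⁰ K⁴.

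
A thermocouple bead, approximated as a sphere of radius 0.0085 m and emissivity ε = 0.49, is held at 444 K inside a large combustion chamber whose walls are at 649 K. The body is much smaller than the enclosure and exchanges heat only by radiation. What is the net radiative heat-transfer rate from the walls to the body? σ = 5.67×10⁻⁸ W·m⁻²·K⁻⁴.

P_net ≈ 3.49 W

For a small grey body in a large enclosure: P_net = εσA(T_body⁴ − T_wall⁴).
A = 4πr² = 9.079×10⁻⁴ m²; T_body⁴ − T_wall⁴ = 3.886×10¹⁰ − 1.774×10¹¹ = -1.385×10¹¹ K⁴.
|P_net| = 0.49·5.67×10⁻⁸·9.079×10⁻⁴·1.385×10¹¹.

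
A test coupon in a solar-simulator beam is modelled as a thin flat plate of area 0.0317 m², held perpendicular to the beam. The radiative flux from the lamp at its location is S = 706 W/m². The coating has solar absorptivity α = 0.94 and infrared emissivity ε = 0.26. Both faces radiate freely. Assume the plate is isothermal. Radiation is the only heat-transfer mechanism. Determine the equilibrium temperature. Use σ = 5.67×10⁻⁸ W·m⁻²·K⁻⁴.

At equilibrium, absorbed power = emitted power.
Absorbing cross-section = A = 0.03170 m²; emitting surface = 2A = 0.06340 m² (ratio 2).
αS·A_cross = εσ·A_surf·T⁴  ⇒  T⁴ = αS/(ε·2σ).
T⁴ = 0.940·706/(0.26·2·5.67×10⁻⁸) = 2.251×10¹⁰ K⁴.
T = (2.251×10¹⁰)^(1/4).

T ≈ 387 K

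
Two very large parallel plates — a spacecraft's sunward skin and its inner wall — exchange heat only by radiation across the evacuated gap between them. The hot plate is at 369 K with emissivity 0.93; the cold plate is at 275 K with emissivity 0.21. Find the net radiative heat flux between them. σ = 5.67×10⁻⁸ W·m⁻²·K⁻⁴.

For two infinite grey parallel plates, q = σ(T₁⁴ − T₂⁴)/(1/ε₁ + 1/ε₂ − 1).
T₁⁴ − T₂⁴ = 1.854×10¹⁰ − 5.719×10⁹ = 1.282×10¹⁰ K⁴.
1/ε₁ + 1/ε₂ − 1 = 1.075 + 4.762 − 1 = 4.837.
q = 5.67×10⁻⁸ × 1.282×10¹⁰ / 4.837.

q ≈ 150 W/m²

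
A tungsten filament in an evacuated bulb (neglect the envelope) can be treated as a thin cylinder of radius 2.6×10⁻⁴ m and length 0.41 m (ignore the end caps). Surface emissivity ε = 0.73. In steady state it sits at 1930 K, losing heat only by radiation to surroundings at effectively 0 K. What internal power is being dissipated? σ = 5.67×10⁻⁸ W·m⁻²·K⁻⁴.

Steady state: P = εσA T⁴.
A = 2πrL = 6.698×10⁻⁴ m²; T⁴ = (1930)⁴ = 1.387×10¹³ K⁴.
P = 0.73 × 5.67×10⁻⁸ × 6.698×10⁻⁴ × 1.387×10¹³.

P ≈ 385 W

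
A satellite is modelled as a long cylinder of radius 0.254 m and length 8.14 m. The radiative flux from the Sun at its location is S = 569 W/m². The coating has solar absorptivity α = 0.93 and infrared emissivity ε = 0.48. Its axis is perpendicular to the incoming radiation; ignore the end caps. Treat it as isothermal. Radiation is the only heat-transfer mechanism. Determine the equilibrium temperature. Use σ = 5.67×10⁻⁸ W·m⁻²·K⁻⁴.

T ≈ 280 K

At equilibrium, absorbed power = emitted power.
Absorbing cross-section = 2rL = 4.135 m²; emitting surface = 2πrL = 12.99 m² (ratio π).
αS·A_cross = εσ·A_surf·T⁴  ⇒  T⁴ = αS/(ε·πσ).
T⁴ = 0.930·569/(0.48·π·5.67×10⁻⁸) = 6.189×10⁹ K⁴.
T = (6.189×10⁹)^(1/4).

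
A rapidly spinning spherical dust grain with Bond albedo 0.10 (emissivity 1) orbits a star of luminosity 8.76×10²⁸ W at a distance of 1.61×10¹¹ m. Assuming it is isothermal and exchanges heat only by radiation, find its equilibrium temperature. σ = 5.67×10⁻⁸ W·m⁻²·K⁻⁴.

First find the stellar flux at distance d: S = L/(4πd²) = 8.76×10²⁸/(4π·(1.61×10¹¹)²) = 2.689×10⁵ W/m².
For an isothermal sphere, absorbed (1−a)S·πr² = emitted σ·4πr²·T⁴, so T⁴ = (1−a)S/(4σ).
T⁴ = 0.900·2.689×10⁵/(4·5.67×10⁻⁸) = 1.067×10¹² K⁴.

T ≈ 1020 K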